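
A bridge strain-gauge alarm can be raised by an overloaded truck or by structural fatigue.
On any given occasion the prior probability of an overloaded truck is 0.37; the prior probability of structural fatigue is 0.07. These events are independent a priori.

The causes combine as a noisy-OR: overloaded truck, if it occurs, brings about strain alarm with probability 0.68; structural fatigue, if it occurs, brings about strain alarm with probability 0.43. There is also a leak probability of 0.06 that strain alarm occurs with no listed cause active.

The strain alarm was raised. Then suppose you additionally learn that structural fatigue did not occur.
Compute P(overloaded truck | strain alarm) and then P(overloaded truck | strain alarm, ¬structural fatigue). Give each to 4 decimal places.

P(overloaded truck | strain alarm) ≈ 0.8249; P(overloaded truck | strain alarm, ¬structural fatigue) ≈ 0.8725

Under noisy-OR, P(strain alarm | causes) = 1 − (1−0.06)·∏(1−qᵢ) over the active causes.
Numerator (weight on configurations with overloaded truck): 0.240595 + 0.021459 = 0.262054
Denominator P(strain alarm): 0.06×0.63×0.93 + 0.4642×0.63×0.07 + 0.6992×0.37×0.93 + 0.828544×0.37×0.07 = 0.317679
P(overloaded truck | strain alarm) = 0.262054/0.317679 ≈ 0.8249

Now also conditioning on structural fatigue≠true:
P(strain alarm | ¬structural fatigue) = 0.06*0.63 + 0.6992*0.37 = 0.037800 + 0.258704 = 0.296504
The overloaded truck-present share is 0.6992*0.37 = 0.258704.
Hence the posterior is 0.258704/0.296504 ≈ 0.8725.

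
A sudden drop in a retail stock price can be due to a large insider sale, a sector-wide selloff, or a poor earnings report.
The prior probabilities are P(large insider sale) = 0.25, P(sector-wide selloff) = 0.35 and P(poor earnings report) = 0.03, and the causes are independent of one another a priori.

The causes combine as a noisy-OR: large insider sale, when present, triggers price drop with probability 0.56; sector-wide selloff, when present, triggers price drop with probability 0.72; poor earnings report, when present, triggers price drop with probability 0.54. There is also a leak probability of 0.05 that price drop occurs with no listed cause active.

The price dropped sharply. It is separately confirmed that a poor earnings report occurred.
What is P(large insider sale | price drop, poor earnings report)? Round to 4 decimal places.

P(large insider sale | price drop, poor earnings report) ≈ 0.2977

Under noisy-OR, P(price drop | causes) = 1 − (1−0.05)·∏(1−qᵢ) over the active causes.
P(price drop | poor earnings report) = 0.563×0.75×0.65 + 0.87764×0.75×0.35 + 0.80772×0.25×0.65 + 0.946162×0.25×0.35 = 0.274462 + 0.230380 + 0.131254 + 0.082789 = 0.718885
Of this, 0.214043 comes from 0.131254 + 0.082789 (the large insider sale=true cases).
P(large insider sale | price drop, poor earnings report) = 0.214043 / 0.718885 ≈ 0.2977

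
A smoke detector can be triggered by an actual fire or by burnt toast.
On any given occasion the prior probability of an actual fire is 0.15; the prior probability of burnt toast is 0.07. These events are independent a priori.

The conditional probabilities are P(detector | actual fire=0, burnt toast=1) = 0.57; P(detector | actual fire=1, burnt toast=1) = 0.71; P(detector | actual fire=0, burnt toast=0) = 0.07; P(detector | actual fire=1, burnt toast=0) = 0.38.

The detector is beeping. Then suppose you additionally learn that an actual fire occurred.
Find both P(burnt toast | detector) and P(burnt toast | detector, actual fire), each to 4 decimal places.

P(burnt toast | detector) ≈ 0.2763; P(burnt toast | detector, actual fire) ≈ 0.1233

By total probability over the 4 (actual fire, burnt toast) configurations:
  P(detector) = 0.07*0.85*0.93 + 0.57*0.85*0.07 + 0.38*0.15*0.93 + 0.71*0.15*0.07
        = 0.055335 + 0.033915 + 0.053010 + 0.007455 = 0.149715
Keeping only the burnt toast-present terms gives 0.041370, so
  P(burnt toast | detector) = 0.041370 / 0.149715 ≈ 0.2763

With the extra evidence:
P(detector | actual fire) = 0.38*0.93 + 0.71*0.07 = 0.353400 + 0.049700 = 0.403100
Of this, 0.049700 comes from 0.71*0.07 (the burnt toast=true cases).
Hence the posterior is 0.049700/0.403100 ≈ 0.1233.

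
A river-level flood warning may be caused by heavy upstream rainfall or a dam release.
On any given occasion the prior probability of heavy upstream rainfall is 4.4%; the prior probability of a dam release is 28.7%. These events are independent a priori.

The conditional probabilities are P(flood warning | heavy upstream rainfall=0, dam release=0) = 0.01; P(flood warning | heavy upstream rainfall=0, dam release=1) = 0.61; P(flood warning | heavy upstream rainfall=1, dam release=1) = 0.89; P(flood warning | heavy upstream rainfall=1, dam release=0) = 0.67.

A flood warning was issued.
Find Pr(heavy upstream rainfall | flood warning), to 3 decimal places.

Pr(heavy upstream rainfall | flood warning) ≈ 0.156

By total probability over the 4 (heavy upstream rainfall, dam release) configurations:
  P(flood warning) = 0.01*0.956*0.713 + 0.61*0.956*0.287 + 0.67*0.044*0.713 + 0.89*0.044*0.287
        = 0.006816 + 0.167367 + 0.021019 + 0.011239 = 0.206441
Keeping only the heavy upstream rainfall-present terms gives 0.032258, so
  P(heavy upstream rainfall | flood warning) = 0.032258 / 0.206441 ≈ 0.156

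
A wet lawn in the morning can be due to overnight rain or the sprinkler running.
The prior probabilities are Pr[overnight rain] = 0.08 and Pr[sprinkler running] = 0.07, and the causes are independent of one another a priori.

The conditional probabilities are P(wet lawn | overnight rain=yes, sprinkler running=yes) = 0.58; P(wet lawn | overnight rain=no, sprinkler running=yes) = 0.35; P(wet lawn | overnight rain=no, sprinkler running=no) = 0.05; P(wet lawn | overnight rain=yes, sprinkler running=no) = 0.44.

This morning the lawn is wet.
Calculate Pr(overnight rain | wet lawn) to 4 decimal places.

Pr(overnight rain | wet lawn) ≈ 0.3552

P(wet lawn) = 0.05·0.92·0.93 + 0.35·0.92·0.07 + 0.44·0.08·0.93 + 0.58·0.08·0.07 = 0.042780 + 0.022540 + 0.032736 + 0.003248 = 0.101304
Restricting to configurations with overnight rain present: 0.032736 + 0.003248 = 0.035984.
P(overnight rain | wet lawn) = 0.035984 / 0.101304 ≈ 0.3552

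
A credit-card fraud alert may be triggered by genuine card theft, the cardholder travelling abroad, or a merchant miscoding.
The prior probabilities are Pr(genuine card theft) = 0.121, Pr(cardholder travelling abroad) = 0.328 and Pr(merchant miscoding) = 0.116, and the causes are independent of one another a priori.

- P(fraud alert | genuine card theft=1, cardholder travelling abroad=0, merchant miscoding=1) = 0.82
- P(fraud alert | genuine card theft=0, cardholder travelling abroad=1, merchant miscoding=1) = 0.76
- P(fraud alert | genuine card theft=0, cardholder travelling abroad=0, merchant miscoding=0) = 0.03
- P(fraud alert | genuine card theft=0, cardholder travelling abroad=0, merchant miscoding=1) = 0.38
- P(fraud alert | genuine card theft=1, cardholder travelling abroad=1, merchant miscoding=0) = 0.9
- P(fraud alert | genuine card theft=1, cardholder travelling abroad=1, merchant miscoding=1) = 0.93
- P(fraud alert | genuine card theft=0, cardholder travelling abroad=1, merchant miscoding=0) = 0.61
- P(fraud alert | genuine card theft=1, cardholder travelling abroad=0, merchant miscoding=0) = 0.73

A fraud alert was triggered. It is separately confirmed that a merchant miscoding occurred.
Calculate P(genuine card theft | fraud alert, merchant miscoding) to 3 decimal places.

P(fraud alert | merchant miscoding) = 0.38·0.879·0.672 + 0.76·0.879·0.328 + 0.82·0.121·0.672 + 0.93·0.121·0.328 = 0.224461 + 0.219117 + 0.066676 + 0.036910 = 0.547164
The genuine card theft-present share is 0.066676 + 0.036910 = 0.103586.
So P(genuine card theft | fraud alert, merchant miscoding) = 0.103586/0.547164 ≈ 0.189.

P(genuine card theft | fraud alert, merchant miscoding) ≈ 0.189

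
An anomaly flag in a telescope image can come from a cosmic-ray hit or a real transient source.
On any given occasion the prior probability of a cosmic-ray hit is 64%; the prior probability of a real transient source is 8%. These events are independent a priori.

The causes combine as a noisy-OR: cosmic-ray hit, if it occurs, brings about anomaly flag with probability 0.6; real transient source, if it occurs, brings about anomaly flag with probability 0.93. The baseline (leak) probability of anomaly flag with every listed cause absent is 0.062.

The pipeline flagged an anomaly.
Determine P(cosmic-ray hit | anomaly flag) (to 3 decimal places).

P(cosmic-ray hit | anomaly flag) ≈ 0.898

Under noisy-OR, P(anomaly flag | causes) = 1 − (1−0.062)·∏(1−qᵢ) over the active causes.
P(anomaly flag) = 0.062·0.36·0.92 + 0.93434·0.36·0.08 + 0.6248·0.64·0.92 + 0.973736·0.64·0.08 = 0.020534 + 0.026909 + 0.367882 + 0.049855 = 0.465180
Restricting to configurations with cosmic-ray hit present: 0.367882 + 0.049855 = 0.417737.
So P(cosmic-ray hit | anomaly flag) = 0.417737/0.465180 ≈ 0.898.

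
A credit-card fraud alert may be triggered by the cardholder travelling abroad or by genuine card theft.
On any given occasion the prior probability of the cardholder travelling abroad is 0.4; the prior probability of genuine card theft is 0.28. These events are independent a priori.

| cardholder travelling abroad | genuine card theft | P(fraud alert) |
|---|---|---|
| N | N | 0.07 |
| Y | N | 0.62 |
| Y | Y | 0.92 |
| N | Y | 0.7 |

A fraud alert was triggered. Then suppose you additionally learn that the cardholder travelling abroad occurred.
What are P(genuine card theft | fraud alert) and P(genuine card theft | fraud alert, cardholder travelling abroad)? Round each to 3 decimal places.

Sum P(fraud alert|·) weighted by the priors over the 4 (cardholder travelling abroad, genuine card theft) configurations:
  P(fraud alert) = 0.07×0.6×0.72 + 0.7×0.6×0.28 + 0.62×0.4×0.72 + 0.92×0.4×0.28
        = 0.030240 + 0.117600 + 0.178560 + 0.103040 = 0.429440
Configurations with genuine card theft contribute 0.220640, so
  P(genuine card theft | fraud alert) = 0.220640 / 0.429440 ≈ 0.514

Now also conditioning on cardholder travelling abroad=true:
Numerator (weight on configurations with genuine card theft): 0.92×0.28 = 0.257600
The normalizing constant is 0.62×0.72 + 0.92×0.28 = 0.704000
P(genuine card theft | fraud alert, cardholder travelling abroad) = 0.257600/0.704000 ≈ 0.366

P(genuine card theft | fraud alert) ≈ 0.514; P(genuine card theft | fraud alert, cardholder travelling abroad) ≈ 0.366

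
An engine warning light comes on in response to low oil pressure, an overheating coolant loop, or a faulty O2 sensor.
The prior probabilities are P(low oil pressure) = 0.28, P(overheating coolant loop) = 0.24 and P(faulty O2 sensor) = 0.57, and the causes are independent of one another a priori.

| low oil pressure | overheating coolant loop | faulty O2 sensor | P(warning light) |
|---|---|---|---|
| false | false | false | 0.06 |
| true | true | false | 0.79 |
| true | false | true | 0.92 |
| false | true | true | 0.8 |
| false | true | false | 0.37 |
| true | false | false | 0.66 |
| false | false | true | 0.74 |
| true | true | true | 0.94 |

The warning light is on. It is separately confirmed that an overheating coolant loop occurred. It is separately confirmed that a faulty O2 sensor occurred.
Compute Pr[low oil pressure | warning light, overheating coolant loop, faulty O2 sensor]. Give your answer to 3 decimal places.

P(warning light | overheating coolant loop, faulty O2 sensor) = 0.8·0.72 + 0.94·0.28 = 0.576000 + 0.263200 = 0.839200
The low oil pressure-present share is 0.94·0.28 = 0.263200.
So P(low oil pressure | warning light, overheating coolant loop, faulty O2 sensor) = 0.263200/0.839200 ≈ 0.314.

Pr[low oil pressure | warning light, overheating coolant loop, faulty O2 sensor] ≈ 0.314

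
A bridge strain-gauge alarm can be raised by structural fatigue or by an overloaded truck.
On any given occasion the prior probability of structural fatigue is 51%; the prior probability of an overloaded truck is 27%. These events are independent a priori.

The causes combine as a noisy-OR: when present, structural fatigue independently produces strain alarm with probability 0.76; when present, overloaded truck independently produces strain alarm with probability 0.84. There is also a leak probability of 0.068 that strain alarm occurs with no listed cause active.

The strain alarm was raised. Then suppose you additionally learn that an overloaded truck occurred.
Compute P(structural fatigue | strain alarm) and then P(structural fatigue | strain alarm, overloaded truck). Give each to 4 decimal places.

Under noisy-OR, P(strain alarm | causes) = 1 − (1−0.068)·∏(1−qᵢ) over the active causes.
P(strain alarm) = 0.068·0.49·0.73 + 0.85088·0.49·0.27 + 0.77632·0.51·0.73 + 0.964211·0.51·0.27 = 0.024324 + 0.112571 + 0.289024 + 0.132772 = 0.558691
The structural fatigue-present share is 0.289024 + 0.132772 = 0.421796.
Hence the posterior is 0.421796/0.558691 ≈ 0.7550.

Now also conditioning on overloaded truck=true:
By total probability over both values of structural fatigue:
  P(strain alarm | overloaded truck) = 0.85088*0.49 + 0.964211*0.51
        = 0.416931 + 0.491748 = 0.908679
The terms with structural fatigue present sum to 0.491748, so
  P(structural fatigue | strain alarm, overloaded truck) = 0.491748 / 0.908679 ≈ 0.5412
— overloaded truck explains away the evidence for structural fatigue.

P(structural fatigue | strain alarm) ≈ 0.7550; P(structural fatigue | strain alarm, overloaded truck) ≈ 0.5412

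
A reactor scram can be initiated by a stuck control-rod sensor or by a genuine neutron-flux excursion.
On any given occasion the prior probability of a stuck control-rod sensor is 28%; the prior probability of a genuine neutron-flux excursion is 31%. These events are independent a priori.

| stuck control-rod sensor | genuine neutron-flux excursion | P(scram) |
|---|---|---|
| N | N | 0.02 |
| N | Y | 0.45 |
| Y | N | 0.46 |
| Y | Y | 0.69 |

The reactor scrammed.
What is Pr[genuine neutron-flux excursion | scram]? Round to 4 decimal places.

For the numerator, keep only genuine neutron-flux excursion=true terms: 0.100440 + 0.059892 = 0.160332
Denominator P(scram): 0.02*0.72*0.69 + 0.45*0.72*0.31 + 0.46*0.28*0.69 + 0.69*0.28*0.31 = 0.259140
Posterior = 0.160332 / 0.259140 ≈ 0.6187

Pr[genuine neutron-flux excursion | scram] ≈ 0.6187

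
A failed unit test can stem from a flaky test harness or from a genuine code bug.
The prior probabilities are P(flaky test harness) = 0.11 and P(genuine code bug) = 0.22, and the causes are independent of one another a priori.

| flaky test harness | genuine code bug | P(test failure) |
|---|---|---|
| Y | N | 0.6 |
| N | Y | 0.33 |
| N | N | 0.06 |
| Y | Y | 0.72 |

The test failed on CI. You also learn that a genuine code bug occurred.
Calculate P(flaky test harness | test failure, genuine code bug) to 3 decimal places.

P(flaky test harness | test failure, genuine code bug) ≈ 0.212

For the numerator, keep only flaky test harness=true terms: 0.72×0.11 = 0.079200
Denominator P(test failure | genuine code bug): 0.33×0.89 + 0.72×0.11 = 0.372900
Posterior = 0.079200 / 0.372900 ≈ 0.212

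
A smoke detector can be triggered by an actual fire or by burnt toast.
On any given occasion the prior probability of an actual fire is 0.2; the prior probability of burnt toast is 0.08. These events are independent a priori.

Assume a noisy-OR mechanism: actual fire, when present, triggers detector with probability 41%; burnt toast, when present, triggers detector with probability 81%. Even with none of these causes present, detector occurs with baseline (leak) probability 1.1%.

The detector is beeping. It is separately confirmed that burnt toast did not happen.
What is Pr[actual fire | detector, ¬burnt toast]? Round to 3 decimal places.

Under noisy-OR, P(detector | causes) = 1 − (1−0.011)·∏(1−qᵢ) over the active causes.
P(detector | ¬burnt toast) = 0.011×0.8 + 0.41649×0.2 = 0.008800 + 0.083298 = 0.092098
Of this, 0.083298 comes from 0.41649×0.2 (the actual fire=true cases).
P(actual fire | detector, ¬burnt toast) = 0.083298 / 0.092098 ≈ 0.904

Pr[actual fire | detector, ¬burnt toast] ≈ 0.904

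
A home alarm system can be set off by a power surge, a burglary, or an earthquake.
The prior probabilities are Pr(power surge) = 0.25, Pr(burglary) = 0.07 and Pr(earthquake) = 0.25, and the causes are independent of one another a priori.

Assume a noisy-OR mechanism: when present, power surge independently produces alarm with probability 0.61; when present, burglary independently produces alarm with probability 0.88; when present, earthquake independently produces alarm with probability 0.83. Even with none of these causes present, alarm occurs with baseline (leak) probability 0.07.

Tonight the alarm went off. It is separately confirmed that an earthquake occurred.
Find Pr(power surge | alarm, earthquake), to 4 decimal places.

Under noisy-OR, P(alarm | causes) = 1 − (1−0.07)·∏(1−qᵢ) over the active causes.
P(alarm | earthquake) = 0.8419·0.75·0.93 + 0.981028·0.75·0.07 + 0.938341·0.25·0.93 + 0.992601·0.25·0.07 = 0.587225 + 0.051504 + 0.218164 + 0.017371 = 0.874264
Restricting to configurations with power surge present: 0.218164 + 0.017371 = 0.235535.
P(power surge | alarm, earthquake) = 0.235535 / 0.874264 ≈ 0.2694

Pr(power surge | alarm, earthquake) ≈ 0.2694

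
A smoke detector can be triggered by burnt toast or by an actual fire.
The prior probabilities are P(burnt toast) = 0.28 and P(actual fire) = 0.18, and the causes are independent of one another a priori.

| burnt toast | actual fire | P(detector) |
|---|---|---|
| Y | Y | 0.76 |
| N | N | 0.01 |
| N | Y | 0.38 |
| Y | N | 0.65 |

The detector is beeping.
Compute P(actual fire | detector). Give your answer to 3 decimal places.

For the numerator, keep only actual fire=true terms: 0.049248 + 0.038304 = 0.087552
Denominator P(detector): 0.01×0.72×0.82 + 0.38×0.72×0.18 + 0.65×0.28×0.82 + 0.76×0.28×0.18 = 0.242696
Posterior = 0.087552 / 0.242696 ≈ 0.361

P(actual fire | detector) ≈ 0.361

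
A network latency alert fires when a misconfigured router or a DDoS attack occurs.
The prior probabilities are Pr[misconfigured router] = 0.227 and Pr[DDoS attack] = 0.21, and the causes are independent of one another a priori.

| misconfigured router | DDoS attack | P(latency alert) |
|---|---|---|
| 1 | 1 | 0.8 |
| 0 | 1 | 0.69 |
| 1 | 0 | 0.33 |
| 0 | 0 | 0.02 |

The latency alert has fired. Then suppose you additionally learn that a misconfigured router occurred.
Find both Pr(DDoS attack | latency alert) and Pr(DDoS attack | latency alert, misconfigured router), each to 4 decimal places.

Pr(DDoS attack | latency alert) ≈ 0.6777; Pr(DDoS attack | latency alert, misconfigured router) ≈ 0.3919

Weight on DDoS attack=true, given the evidence: 0.112008 + 0.038136 = 0.150144
Normalizer over all consistent configurations: 0.02·0.773·0.79 + 0.69·0.773·0.21 + 0.33·0.227·0.79 + 0.8·0.227·0.21 = 0.221536
Posterior = 0.150144 / 0.221536 ≈ 0.6777

With the extra evidence:
P(latency alert | misconfigured router) = 0.33·0.79 + 0.8·0.21 = 0.260700 + 0.168000 = 0.428700
Restricting to configurations with DDoS attack present: 0.8·0.21 = 0.168000.
P(DDoS attack | latency alert, misconfigured router) = 0.168000 / 0.428700 ≈ 0.3919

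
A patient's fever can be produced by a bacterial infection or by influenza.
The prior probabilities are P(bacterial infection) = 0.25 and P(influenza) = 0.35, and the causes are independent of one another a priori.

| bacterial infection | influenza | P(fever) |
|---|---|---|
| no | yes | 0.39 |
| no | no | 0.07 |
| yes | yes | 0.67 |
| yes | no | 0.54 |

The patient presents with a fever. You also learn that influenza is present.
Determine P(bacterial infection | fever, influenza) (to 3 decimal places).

Sum P(fever|·) weighted by the priors over both values of bacterial infection:
  P(fever | influenza) = 0.39*0.75 + 0.67*0.25
        = 0.292500 + 0.167500 = 0.460000
The terms with bacterial infection present sum to 0.167500, so
  P(bacterial infection | fever, influenza) = 0.167500 / 0.460000 ≈ 0.364

P(bacterial infection | fever, influenza) ≈ 0.364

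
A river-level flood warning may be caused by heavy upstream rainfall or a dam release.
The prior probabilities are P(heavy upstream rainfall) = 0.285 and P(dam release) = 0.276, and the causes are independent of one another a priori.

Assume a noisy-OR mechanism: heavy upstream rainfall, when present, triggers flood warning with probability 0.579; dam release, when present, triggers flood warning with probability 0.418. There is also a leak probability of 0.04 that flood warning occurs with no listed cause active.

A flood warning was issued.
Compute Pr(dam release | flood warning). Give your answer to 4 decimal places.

Under noisy-OR, P(flood warning | causes) = 1 − (1−0.04)·∏(1−qᵢ) over the active causes.
P(flood warning) = 0.04·0.715·0.724 + 0.44128·0.715·0.276 + 0.59584·0.285·0.724 + 0.764779·0.285·0.276 = 0.020706 + 0.087082 + 0.122946 + 0.060158 = 0.290892
The dam release-present share is 0.087082 + 0.060158 = 0.147240.
So P(dam release | flood warning) = 0.147240/0.290892 ≈ 0.5062.

Pr(dam release | flood warning) ≈ 0.5062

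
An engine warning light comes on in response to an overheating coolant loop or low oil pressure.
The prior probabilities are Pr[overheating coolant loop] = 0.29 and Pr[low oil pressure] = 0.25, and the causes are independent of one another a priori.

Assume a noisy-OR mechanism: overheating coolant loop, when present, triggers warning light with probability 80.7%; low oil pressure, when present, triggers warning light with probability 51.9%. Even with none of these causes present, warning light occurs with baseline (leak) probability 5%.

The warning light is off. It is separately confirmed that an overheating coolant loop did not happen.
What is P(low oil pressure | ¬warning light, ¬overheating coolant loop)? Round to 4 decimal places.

P(low oil pressure | ¬warning light, ¬overheating coolant loop) ≈ 0.1382

Under noisy-OR, P(warning light | causes) = 1 − (1−0.05)·∏(1−qᵢ) over the active causes.
Numerator (weight on configurations with low oil pressure): 0.45695·0.25 = 0.114238
Denominator P(¬warning light | ¬overheating coolant loop): 0.95·0.75 + 0.45695·0.25 = 0.826738
Posterior = 0.114238 / 0.826738 ≈ 0.1382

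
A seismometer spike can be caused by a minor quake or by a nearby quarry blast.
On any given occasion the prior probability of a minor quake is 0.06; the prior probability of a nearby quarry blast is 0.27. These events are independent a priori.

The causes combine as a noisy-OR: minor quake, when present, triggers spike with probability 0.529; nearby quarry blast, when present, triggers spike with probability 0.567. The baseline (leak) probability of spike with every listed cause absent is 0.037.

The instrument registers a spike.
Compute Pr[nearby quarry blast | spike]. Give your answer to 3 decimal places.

Under noisy-OR, P(spike | causes) = 1 − (1−0.037)·∏(1−qᵢ) over the active causes.
Weight on nearby quarry blast=true, given the evidence: 0.147971 + 0.013018 = 0.160989
Denominator P(spike): 0.037*0.94*0.73 + 0.583021*0.94*0.27 + 0.546427*0.06*0.73 + 0.803603*0.06*0.27 = 0.210312
Posterior = 0.160989 / 0.210312 ≈ 0.765

Pr[nearby quarry blast | spike] ≈ 0.765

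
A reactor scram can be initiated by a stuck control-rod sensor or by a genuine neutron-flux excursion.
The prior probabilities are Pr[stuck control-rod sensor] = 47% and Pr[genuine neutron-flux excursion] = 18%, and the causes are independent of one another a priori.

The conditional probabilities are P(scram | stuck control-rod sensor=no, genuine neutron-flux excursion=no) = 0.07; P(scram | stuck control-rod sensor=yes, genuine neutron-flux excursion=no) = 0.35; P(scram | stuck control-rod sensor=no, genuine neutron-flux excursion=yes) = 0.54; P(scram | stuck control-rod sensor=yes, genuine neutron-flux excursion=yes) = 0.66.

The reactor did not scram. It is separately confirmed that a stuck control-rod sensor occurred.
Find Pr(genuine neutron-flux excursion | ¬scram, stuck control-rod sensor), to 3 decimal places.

P(¬scram | stuck control-rod sensor) = 0.65×0.82 + 0.34×0.18 = 0.533000 + 0.061200 = 0.594200
Restricting to configurations with genuine neutron-flux excursion present: 0.34×0.18 = 0.061200.
P(genuine neutron-flux excursion | ¬scram, stuck control-rod sensor) = 0.061200 / 0.594200 ≈ 0.103

Pr(genuine neutron-flux excursion | ¬scram, stuck control-rod sensor) ≈ 0.103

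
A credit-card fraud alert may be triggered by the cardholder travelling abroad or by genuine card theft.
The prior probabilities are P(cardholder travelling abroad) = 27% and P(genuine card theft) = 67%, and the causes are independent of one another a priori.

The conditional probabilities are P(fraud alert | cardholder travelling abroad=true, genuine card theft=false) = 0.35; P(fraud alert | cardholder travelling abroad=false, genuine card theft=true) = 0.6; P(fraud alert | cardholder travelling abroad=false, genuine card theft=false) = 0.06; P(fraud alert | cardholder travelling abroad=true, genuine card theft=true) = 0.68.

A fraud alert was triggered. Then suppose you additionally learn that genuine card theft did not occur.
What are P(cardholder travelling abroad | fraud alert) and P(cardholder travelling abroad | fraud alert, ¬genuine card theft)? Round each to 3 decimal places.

Enumerate the 4 (cardholder travelling abroad, genuine card theft) configurations and weight by the priors:
  P(fraud alert) = 0.06×0.73×0.33 + 0.6×0.73×0.67 + 0.35×0.27×0.33 + 0.68×0.27×0.67
        = 0.014454 + 0.293460 + 0.031185 + 0.123012 = 0.462111
Configurations with cardholder travelling abroad contribute 0.154197, so
  P(cardholder travelling abroad | fraud alert) = 0.154197 / 0.462111 ≈ 0.334

Now also conditioning on genuine card theft≠true:
For the numerator, keep only cardholder travelling abroad=true terms: 0.35·0.27 = 0.094500
Normalizer over all consistent configurations: 0.06·0.73 + 0.35·0.27 = 0.138300
Posterior = 0.094500 / 0.138300 ≈ 0.683

P(cardholder travelling abroad | fraud alert) ≈ 0.334; P(cardholder travelling abroad | fraud alert, ¬genuine card theft) ≈ 0.683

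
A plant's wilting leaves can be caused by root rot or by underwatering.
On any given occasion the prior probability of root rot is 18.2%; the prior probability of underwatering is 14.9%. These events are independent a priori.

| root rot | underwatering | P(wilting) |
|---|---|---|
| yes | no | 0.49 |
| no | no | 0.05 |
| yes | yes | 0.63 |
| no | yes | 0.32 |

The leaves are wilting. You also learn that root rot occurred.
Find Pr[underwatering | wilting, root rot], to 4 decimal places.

By total probability over both values of underwatering:
  P(wilting | root rot) = 0.49×0.851 + 0.63×0.149
        = 0.416990 + 0.093870 = 0.510860
Configurations with underwatering contribute 0.093870, so
  P(underwatering | wilting, root rot) = 0.093870 / 0.510860 ≈ 0.1837

Pr[underwatering | wilting, root rot] ≈ 0.1837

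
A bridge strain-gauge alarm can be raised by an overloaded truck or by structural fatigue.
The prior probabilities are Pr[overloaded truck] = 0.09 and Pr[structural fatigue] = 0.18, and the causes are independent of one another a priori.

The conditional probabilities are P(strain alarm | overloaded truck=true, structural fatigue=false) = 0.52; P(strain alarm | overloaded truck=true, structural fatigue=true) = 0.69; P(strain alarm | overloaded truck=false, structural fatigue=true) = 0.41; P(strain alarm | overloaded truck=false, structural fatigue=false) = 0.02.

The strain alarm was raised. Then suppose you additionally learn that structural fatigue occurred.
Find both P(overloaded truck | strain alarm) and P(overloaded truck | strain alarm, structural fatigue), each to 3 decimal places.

P(overloaded truck | strain alarm) ≈ 0.376; P(overloaded truck | strain alarm, structural fatigue) ≈ 0.143

By total probability over the 4 (overloaded truck, structural fatigue) configurations:
  P(strain alarm) = 0.02*0.91*0.82 + 0.41*0.91*0.18 + 0.52*0.09*0.82 + 0.69*0.09*0.18
        = 0.014924 + 0.067158 + 0.038376 + 0.011178 = 0.131636
Keeping only the overloaded truck-present terms gives 0.049554, so
  P(overloaded truck | strain alarm) = 0.049554 / 0.131636 ≈ 0.376

Now also conditioning on structural fatigue=true:
Enumerate both values of overloaded truck and weight by the priors:
  P(strain alarm | structural fatigue) = 0.41×0.91 + 0.69×0.09
        = 0.373100 + 0.062100 = 0.435200
Keeping only the overloaded truck-present terms gives 0.062100, so
  P(overloaded truck | strain alarm, structural fatigue) = 0.062100 / 0.435200 ≈ 0.143
This is intercausal reasoning (explaining away): once structural fatigue accounts for the strain alarm, overloaded truck becomes less likely.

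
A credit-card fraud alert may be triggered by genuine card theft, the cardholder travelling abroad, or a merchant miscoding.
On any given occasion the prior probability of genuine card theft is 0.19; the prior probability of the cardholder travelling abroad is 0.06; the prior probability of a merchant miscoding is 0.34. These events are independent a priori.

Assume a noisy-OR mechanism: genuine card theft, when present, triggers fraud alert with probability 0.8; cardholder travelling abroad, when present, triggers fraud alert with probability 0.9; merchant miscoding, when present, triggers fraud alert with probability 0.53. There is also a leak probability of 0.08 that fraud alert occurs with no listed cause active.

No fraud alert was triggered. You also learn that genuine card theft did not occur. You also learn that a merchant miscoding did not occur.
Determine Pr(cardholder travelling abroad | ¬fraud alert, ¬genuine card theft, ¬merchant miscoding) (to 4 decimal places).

Pr(cardholder travelling abroad | ¬fraud alert, ¬genuine card theft, ¬merchant miscoding) ≈ 0.0063

Under noisy-OR, P(fraud alert | causes) = 1 − (1−0.08)·∏(1−qᵢ) over the active causes.
P(¬fraud alert | ¬genuine card theft, ¬merchant miscoding) = 0.92*0.94 + 0.092*0.06 = 0.864800 + 0.005520 = 0.870320
Restricting to configurations with cardholder travelling abroad present: 0.092*0.06 = 0.005520.
Hence the posterior is 0.005520/0.870320 ≈ 0.0063.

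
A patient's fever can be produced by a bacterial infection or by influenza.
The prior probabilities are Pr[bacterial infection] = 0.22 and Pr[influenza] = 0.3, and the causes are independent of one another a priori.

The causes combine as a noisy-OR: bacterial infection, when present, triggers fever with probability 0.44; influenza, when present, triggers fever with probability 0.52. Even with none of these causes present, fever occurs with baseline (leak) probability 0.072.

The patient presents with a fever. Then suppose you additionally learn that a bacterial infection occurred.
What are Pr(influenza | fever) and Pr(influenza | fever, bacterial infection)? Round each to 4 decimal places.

Pr(influenza | fever) ≈ 0.6128; Pr(influenza | fever, bacterial infection) ≈ 0.4011

Under noisy-OR, P(fever | causes) = 1 − (1−0.072)·∏(1−qᵢ) over the active causes.
Numerator (weight on configurations with influenza): 0.129767 + 0.049537 = 0.179304
Denominator P(fever): 0.072*0.78*0.7 + 0.55456*0.78*0.3 + 0.48032*0.22*0.7 + 0.750554*0.22*0.3 = 0.292585
Posterior = 0.179304 / 0.292585 ≈ 0.6128

Now condition on the additional information:
P(fever | bacterial infection) = 0.48032*0.7 + 0.750554*0.3 = 0.336224 + 0.225166 = 0.561390
Of this, 0.225166 comes from 0.750554*0.3 (the influenza=true cases).
Hence the posterior is 0.225166/0.561390 ≈ 0.4011.
Conditioning on bacterial infection lowers the posterior on influenza: the classic explaining-away effect in a common-effect structure.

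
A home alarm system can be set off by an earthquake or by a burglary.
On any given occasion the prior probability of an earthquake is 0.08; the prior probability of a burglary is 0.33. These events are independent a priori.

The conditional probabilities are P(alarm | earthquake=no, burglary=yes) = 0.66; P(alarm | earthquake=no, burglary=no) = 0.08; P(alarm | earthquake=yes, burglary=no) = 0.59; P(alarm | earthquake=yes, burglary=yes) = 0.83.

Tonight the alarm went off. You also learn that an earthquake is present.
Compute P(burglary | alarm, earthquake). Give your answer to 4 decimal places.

P(burglary | alarm, earthquake) ≈ 0.4093

For the numerator, keep only burglary=true terms: 0.83*0.33 = 0.273900
Normalizer over all consistent configurations: 0.59*0.67 + 0.83*0.33 = 0.669200
P(burglary | alarm, earthquake) = 0.273900/0.669200 ≈ 0.4093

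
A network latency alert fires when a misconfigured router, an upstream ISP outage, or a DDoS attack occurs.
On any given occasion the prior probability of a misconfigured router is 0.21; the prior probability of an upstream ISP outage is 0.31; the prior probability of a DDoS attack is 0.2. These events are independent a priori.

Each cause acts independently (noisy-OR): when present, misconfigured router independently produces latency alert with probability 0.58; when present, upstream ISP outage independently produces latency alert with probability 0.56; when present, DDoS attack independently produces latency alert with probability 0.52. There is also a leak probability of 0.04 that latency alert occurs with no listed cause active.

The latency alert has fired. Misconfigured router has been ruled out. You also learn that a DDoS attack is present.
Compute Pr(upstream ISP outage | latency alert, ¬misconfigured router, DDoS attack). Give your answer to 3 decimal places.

Pr(upstream ISP outage | latency alert, ¬misconfigured router, DDoS attack) ≈ 0.399

Under noisy-OR, P(latency alert | causes) = 1 − (1−0.04)·∏(1−qᵢ) over the active causes.
P(latency alert | ¬misconfigured router, DDoS attack) = 0.5392·0.69 + 0.797248·0.31 = 0.372048 + 0.247147 = 0.619195
Restricting to configurations with upstream ISP outage present: 0.797248·0.31 = 0.247147.
So P(upstream ISP outage | latency alert, ¬misconfigured router, DDoS attack) = 0.247147/0.619195 ≈ 0.399.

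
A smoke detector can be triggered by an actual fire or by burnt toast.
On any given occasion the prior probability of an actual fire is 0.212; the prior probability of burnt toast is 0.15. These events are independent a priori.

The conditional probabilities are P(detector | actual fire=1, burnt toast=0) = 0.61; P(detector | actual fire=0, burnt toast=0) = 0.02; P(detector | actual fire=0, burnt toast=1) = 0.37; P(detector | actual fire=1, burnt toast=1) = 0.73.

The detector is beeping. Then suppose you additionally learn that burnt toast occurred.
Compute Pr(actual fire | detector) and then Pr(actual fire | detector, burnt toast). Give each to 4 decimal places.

Pr(actual fire | detector) ≈ 0.6997; Pr(actual fire | detector, burnt toast) ≈ 0.3467

P(detector) = 0.02*0.788*0.85 + 0.37*0.788*0.15 + 0.61*0.212*0.85 + 0.73*0.212*0.15 = 0.013396 + 0.043734 + 0.109922 + 0.023214 = 0.190266
Of this, 0.133136 comes from 0.109922 + 0.023214 (the actual fire=true cases).
Hence the posterior is 0.133136/0.190266 ≈ 0.6997.

Now condition on the additional information:
Weight on actual fire=true, given the evidence: 0.73*0.212 = 0.154760
Normalizer over all consistent configurations: 0.37*0.788 + 0.73*0.212 = 0.446320
P(actual fire | detector, burnt toast) = 0.154760/0.446320 ≈ 0.3467
Conditioning on burnt toast lowers the posterior on actual fire: the classic explaining-away effect in a common-effect structure.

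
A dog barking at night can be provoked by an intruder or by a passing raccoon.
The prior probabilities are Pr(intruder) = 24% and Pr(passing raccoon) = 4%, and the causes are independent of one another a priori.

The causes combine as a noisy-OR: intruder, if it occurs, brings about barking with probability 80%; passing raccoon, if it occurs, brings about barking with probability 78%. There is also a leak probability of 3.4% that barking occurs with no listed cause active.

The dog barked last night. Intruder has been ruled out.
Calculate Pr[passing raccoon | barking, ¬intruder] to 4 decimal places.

Under noisy-OR, P(barking | causes) = 1 − (1−0.034)·∏(1−qᵢ) over the active causes.
P(barking | ¬intruder) = 0.034*0.96 + 0.78748*0.04 = 0.032640 + 0.031499 = 0.064139
Restricting to configurations with passing raccoon present: 0.78748*0.04 = 0.031499.
P(passing raccoon | barking, ¬intruder) = 0.031499 / 0.064139 ≈ 0.4911

Pr[passing raccoon | barking, ¬intruder] ≈ 0.4911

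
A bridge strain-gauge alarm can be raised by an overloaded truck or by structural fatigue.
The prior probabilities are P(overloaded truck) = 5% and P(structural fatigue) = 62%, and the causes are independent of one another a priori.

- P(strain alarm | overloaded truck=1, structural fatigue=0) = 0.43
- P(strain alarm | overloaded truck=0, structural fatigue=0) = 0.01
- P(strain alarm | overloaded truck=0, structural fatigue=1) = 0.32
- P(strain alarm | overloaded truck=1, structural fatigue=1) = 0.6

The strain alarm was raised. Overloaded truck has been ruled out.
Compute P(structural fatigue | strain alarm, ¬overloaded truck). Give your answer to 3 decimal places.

P(structural fatigue | strain alarm, ¬overloaded truck) ≈ 0.981

Enumerate both values of structural fatigue and weight by the priors:
  P(strain alarm | ¬overloaded truck) = 0.01*0.38 + 0.32*0.62
        = 0.003800 + 0.198400 = 0.202200
The terms with structural fatigue present sum to 0.198400, so
  P(structural fatigue | strain alarm, ¬overloaded truck) = 0.198400 / 0.202200 ≈ 0.981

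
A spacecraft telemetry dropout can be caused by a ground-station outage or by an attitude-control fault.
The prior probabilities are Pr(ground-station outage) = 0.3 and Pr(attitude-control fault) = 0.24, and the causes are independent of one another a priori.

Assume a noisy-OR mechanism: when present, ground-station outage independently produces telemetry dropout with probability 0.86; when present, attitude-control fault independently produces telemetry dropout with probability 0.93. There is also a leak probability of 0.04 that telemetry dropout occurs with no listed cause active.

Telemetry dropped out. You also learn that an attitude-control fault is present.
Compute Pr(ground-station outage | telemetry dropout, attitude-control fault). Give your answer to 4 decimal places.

Under noisy-OR, P(telemetry dropout | causes) = 1 − (1−0.04)·∏(1−qᵢ) over the active causes.
P(telemetry dropout | attitude-control fault) = 0.9328*0.7 + 0.990592*0.3 = 0.652960 + 0.297178 = 0.950138
The ground-station outage-present share is 0.990592*0.3 = 0.297178.
P(ground-station outage | telemetry dropout, attitude-control fault) = 0.297178 / 0.950138 ≈ 0.3128

Pr(ground-station outage | telemetry dropout, attitude-control fault) ≈ 0.3128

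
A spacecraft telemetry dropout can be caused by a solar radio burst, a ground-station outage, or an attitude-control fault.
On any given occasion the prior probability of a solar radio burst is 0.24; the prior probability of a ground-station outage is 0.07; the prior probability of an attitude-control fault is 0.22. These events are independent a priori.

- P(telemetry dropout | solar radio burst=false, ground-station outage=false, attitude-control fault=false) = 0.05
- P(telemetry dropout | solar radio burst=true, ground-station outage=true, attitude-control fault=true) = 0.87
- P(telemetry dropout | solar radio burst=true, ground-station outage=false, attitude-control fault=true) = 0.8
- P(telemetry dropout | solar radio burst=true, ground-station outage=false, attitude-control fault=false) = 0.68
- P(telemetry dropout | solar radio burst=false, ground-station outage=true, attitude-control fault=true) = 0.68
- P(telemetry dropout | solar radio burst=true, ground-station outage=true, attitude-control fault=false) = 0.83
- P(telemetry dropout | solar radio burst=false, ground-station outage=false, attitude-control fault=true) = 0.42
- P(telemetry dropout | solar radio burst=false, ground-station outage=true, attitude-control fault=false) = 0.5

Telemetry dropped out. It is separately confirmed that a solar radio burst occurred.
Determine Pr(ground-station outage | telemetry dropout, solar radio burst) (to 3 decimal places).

Pr(ground-station outage | telemetry dropout, solar radio burst) ≈ 0.082

Enumerate the 4 (ground-station outage, attitude-control fault) configurations and weight by the priors:
  P(telemetry dropout | solar radio burst) = 0.68·0.93·0.78 + 0.8·0.93·0.22 + 0.83·0.07·0.78 + 0.87·0.07·0.22
        = 0.493272 + 0.163680 + 0.045318 + 0.013398 = 0.715668
Keeping only the ground-station outage-present terms gives 0.058716, so
  P(ground-station outage | telemetry dropout, solar radio burst) = 0.058716 / 0.715668 ≈ 0.082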